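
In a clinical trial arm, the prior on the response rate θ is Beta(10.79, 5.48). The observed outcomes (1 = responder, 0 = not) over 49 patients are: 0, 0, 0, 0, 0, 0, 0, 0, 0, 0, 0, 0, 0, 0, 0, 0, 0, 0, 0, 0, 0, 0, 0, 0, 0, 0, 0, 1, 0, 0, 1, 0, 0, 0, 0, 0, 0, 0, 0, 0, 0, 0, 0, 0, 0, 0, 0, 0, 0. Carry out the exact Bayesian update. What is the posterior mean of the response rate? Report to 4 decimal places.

The Beta prior is conjugate to a Binomial/Bernoulli likelihood; the update adds successes to α and failures to β.
Posterior: Beta(α+k, β+n−k) = Beta(10.79+2, 5.48+47) = Beta(12.79, 52.48).
Posterior mean = α/(α+β) = 12.79/65.27 = 0.1960.

0.1960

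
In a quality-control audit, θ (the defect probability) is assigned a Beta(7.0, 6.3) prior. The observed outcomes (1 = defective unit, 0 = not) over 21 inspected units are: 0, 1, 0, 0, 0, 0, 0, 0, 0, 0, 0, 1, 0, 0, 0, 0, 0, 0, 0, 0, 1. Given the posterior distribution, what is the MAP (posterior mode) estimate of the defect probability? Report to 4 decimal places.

The Beta prior is conjugate to a Binomial/Bernoulli likelihood; the update adds successes to α and failures to β.
Posterior: Beta(α+k, β+n−k) = Beta(7.0+3, 6.3+18) = Beta(10.0, 24.3).
Mode of Beta(a,b) for a,b>1 is (a−1)/(a+b−2) = 9.0/32.3 = 0.2786.

0.2786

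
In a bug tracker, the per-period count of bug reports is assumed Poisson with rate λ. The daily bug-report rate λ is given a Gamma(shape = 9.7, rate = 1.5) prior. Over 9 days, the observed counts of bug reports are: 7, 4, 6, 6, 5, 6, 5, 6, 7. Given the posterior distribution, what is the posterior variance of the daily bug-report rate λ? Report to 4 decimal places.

0.5596

With a Gamma(shape α, rate β) prior, the Poisson likelihood is conjugate: the posterior is Gamma(α + ΣXᵢ, β + n).
Sum of counts S = 52 over n = 9 days.
Posterior: Gamma(α+S, β+n) = Gamma(9.7+52, 1.5+9) = Gamma(61.7, 10.5).
Var = α/β² = 61.7/10.5² = 0.5596.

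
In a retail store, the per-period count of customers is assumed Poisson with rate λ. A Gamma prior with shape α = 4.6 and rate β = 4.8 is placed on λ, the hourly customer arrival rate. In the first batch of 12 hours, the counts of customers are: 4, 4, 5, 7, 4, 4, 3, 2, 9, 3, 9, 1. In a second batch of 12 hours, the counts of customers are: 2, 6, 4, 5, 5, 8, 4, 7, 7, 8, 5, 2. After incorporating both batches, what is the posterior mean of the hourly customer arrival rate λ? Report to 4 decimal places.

4.2569

With a Gamma(shape α, rate β) prior, the Poisson likelihood is conjugate: the posterior is Gamma(α + ΣXᵢ, β + n).
Batch 1: sum of counts S = 55 over n = 12 hours.
After batch 1: Gamma(α+S, β+n) = Gamma(4.6+55, 4.8+12) = Gamma(59.6, 16.8).
Batch 2: sum of counts S = 63 over n = 12 hours.
After batch 2: Gamma(α+S, β+n) = Gamma(59.6+63, 16.8+12) = Gamma(122.6, 28.8).
Posterior mean = α/β = 122.6/28.8 = 4.2569.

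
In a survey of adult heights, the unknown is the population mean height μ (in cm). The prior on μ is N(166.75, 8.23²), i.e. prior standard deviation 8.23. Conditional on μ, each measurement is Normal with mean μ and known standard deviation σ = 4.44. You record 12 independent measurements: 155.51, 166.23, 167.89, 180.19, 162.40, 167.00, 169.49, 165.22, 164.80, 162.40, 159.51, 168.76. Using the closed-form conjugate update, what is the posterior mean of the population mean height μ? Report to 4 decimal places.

165.8062

For Normal data with known variance σ², a Normal(μ₀, σ₀²) prior on μ is conjugate. Posterior precision = 1/σ₀² + n/σ²; posterior mean is the precision-weighted average of μ₀ and x̄.
Σxᵢ = 155.51 + 166.23 + 167.89 + 180.19 + 162.40 + 167.00 + 169.49 + 165.22 + 164.80 + 162.40 + 159.51 + 168.76 = 1989.4, so n·x̄ = 1989.4.
σ₀² = 8.23² = 67.7329, σ² = 4.44² = 19.7136; σ² + n·σ₀² = 19.7136 + 12·67.7329 = 832.5084.
Posterior mean = (μ₀/σ₀² + n·x̄/σ²)/(1/σ₀² + n/σ²) = (σ²·μ₀ + σ₀²·n·x̄)/(σ² + n·σ₀²) = (19.7136·166.75 + 67.7329·1989.4)/832.5084 = 138035.07406/832.5084 = 165.8062.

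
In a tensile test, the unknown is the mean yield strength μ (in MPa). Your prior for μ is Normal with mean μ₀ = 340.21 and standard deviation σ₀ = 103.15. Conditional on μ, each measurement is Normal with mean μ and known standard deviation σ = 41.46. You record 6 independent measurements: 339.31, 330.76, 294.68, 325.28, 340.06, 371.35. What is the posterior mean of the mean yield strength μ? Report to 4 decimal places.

333.7473

For Normal data with known variance σ², a Normal(μ₀, σ₀²) prior on μ is conjugate. Posterior precision = 1/σ₀² + n/σ²; posterior mean is the precision-weighted average of μ₀ and x̄.
Σxᵢ = 339.31 + 330.76 + 294.68 + 325.28 + 340.06 + 371.35 = 2001.44, so n·x̄ = 2001.44.
σ₀² = 103.15² = 10639.9225, σ² = 41.46² = 1718.9316; σ² + n·σ₀² = 1718.9316 + 6·10639.9225 = 65558.4666.
Posterior mean = (μ₀/σ₀² + n·x̄/σ²)/(1/σ₀² + n/σ²) = (σ²·μ₀ + σ₀²·n·x̄)/(σ² + n·σ₀²) = (1718.9316·340.21 + 10639.9225·2001.44)/65558.4666 = 21879964.208036/65558.4666 = 333.7473.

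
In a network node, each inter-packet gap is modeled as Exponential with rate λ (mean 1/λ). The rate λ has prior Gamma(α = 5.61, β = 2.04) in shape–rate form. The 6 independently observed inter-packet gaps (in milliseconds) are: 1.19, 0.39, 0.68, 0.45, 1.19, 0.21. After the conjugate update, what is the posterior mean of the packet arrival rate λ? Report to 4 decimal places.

1.8878

With a Gamma(shape α, rate β) prior on the exponential rate λ, the posterior after n observations with total T = Σxᵢ is Gamma(α+n, β+T).
Sum of observations T = 4.11 milliseconds; n = 6.
Posterior: Gamma(5.61+6, 2.04+4.11) = Gamma(11.61, 6.15).
Posterior mean of λ = α/β = 11.61/6.15 = 1.8878.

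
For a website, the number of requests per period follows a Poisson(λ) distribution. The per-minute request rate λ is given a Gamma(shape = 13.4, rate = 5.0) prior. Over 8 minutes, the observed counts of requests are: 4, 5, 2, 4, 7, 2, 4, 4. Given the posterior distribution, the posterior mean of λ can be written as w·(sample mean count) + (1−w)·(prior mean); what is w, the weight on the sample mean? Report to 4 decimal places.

With a Gamma(shape α, rate β) prior, the Poisson likelihood is conjugate: the posterior is Gamma(α + ΣXᵢ, β + n).
Posterior mean = (α₀+S)/(β₀+n) = [n/(β₀+n)]·(S/n) + [β₀/(β₀+n)]·(α₀/β₀), so only n and β₀ enter the weight.
Weight on data w = n/(β₀+n) = 8/(5.0+8) = 8/13.0 = 0.6154.

0.6154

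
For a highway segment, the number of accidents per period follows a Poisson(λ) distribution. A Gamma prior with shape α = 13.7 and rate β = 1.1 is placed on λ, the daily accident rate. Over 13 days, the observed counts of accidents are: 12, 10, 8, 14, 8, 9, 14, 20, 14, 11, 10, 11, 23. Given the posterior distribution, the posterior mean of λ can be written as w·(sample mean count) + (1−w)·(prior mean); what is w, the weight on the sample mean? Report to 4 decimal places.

0.9220

With a Gamma(shape α, rate β) prior, the Poisson likelihood is conjugate: the posterior is Gamma(α + ΣXᵢ, β + n).
Posterior mean = (α₀+S)/(β₀+n) = [n/(β₀+n)]·(S/n) + [β₀/(β₀+n)]·(α₀/β₀), so only n and β₀ enter the weight.
Weight on data w = n/(β₀+n) = 13/(1.1+13) = 13/14.1 = 0.9220.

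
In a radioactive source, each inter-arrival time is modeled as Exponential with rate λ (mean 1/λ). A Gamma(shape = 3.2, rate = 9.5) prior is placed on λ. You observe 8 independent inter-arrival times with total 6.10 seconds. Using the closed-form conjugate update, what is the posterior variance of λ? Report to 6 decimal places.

With a Gamma(shape α, rate β) prior on the exponential rate λ, the posterior after n observations with total T = Σxᵢ is Gamma(α+n, β+T).
Posterior: Gamma(3.2+8, 9.5+6.10) = Gamma(11.2, 15.60).
Var = α/β² = 0.046022.

0.046022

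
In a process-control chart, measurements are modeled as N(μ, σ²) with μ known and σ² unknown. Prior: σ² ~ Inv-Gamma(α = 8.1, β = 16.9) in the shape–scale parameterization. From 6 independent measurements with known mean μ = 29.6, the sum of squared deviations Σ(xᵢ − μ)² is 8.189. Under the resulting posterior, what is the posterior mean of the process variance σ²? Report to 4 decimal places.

With known mean μ and an Inverse-Gamma(α, β) prior on σ², the Normal likelihood is conjugate: posterior is Inv-Gamma(α + n/2, β + Σ(xᵢ−μ)²/2).
Posterior: Inv-Gamma(8.1 + 6/2, 16.9 + 8.189/2) = Inv-Gamma(11.10, 20.9945).
E[σ²|data] = β/(α−1) = 20.9945/10.10 = 2.0787.

2.0787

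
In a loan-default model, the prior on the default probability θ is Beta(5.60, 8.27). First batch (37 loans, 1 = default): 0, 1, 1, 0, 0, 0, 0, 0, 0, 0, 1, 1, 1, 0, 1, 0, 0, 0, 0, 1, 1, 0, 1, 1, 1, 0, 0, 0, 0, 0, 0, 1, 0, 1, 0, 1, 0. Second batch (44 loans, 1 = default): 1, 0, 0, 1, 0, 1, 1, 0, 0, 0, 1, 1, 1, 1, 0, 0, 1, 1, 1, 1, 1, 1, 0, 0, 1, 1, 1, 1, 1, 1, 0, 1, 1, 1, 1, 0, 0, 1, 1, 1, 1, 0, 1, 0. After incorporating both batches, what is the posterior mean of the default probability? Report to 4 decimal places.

The Beta prior is conjugate to a Binomial/Bernoulli likelihood; the update adds successes to α and failures to β.
After batch 1: Beta(5.60+14, 8.27+23) = Beta(19.60, 31.27).
After batch 2: Beta(19.60+29, 31.27+15) = Beta(48.60, 46.27).
Posterior mean = α/(α+β) = 48.60/94.87 = 0.5123.

0.5123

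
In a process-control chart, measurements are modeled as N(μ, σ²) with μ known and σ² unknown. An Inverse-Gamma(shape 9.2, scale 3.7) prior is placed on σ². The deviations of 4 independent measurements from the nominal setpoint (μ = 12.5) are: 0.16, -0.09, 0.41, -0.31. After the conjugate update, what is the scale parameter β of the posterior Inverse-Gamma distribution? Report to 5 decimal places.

3.84895

With known mean μ and an Inverse-Gamma(α, β) prior on σ², the Normal likelihood is conjugate: posterior is Inv-Gamma(α + n/2, β + Σ(xᵢ−μ)²/2).
Σ(xᵢ−μ)² = (0.16)² + (-0.09)² + (0.41)² + (-0.31)² = 0.2979.
Posterior: Inv-Gamma(9.2 + 4/2, 3.7 + 0.2979/2) = Inv-Gamma(11.20, 3.84895).
Posterior β = 3.84895.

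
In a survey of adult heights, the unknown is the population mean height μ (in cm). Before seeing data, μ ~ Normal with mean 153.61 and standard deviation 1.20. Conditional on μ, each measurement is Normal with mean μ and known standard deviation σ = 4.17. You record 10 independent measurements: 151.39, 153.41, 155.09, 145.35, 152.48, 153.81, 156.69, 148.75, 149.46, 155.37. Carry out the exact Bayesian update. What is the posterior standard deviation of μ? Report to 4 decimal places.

For Normal data with known variance σ², a Normal(μ₀, σ₀²) prior on μ is conjugate. Posterior precision = 1/σ₀² + n/σ²; posterior mean is the precision-weighted average of μ₀ and x̄.
σ₀² = 1.20² = 1.44, σ² = 4.17² = 17.3889; σ² + n·σ₀² = 17.3889 + 10·1.44 = 31.7889.
Posterior precision = 1/σ₀² + n/σ² = 1/1.44 + 10/17.3889 = (σ² + n·σ₀²)/(σ₀²σ²) = 31.7889/(1.44·17.3889); posterior variance σₙ² = σ₀²σ²/(σ² + n·σ₀²) = 1.44·17.3889/31.7889 = 0.787697.
Posterior SD = √σₙ² = √(1.44·17.3889/31.7889) = 0.8875.

0.8875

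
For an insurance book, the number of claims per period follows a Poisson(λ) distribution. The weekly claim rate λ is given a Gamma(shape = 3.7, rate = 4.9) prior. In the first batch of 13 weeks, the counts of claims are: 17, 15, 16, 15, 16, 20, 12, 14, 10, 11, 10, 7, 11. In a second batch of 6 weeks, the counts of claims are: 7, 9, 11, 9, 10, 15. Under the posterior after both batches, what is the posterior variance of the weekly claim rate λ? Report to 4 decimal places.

0.4179

With a Gamma(shape α, rate β) prior, the Poisson likelihood is conjugate: the posterior is Gamma(α + ΣXᵢ, β + n).
Batch 1: sum of counts S = 174 over n = 13 weeks.
After batch 1: Gamma(α+S, β+n) = Gamma(3.7+174, 4.9+13) = Gamma(177.7, 17.9).
Batch 2: sum of counts S = 61 over n = 6 weeks.
After batch 2: Gamma(α+S, β+n) = Gamma(177.7+61, 17.9+6) = Gamma(238.7, 23.9).
Var = α/β² = 238.7/23.9² = 0.4179.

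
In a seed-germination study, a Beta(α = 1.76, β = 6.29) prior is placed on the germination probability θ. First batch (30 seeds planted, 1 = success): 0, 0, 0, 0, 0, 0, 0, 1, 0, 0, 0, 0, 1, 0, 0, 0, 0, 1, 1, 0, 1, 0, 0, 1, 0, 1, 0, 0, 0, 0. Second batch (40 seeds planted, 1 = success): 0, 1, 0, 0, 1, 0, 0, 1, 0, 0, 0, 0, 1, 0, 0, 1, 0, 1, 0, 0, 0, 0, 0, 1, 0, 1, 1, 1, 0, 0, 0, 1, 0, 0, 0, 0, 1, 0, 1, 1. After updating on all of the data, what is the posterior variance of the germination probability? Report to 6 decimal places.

The Beta prior is conjugate to a Binomial/Bernoulli likelihood; the update adds successes to α and failures to β.
After batch 1: Beta(1.76+7, 6.29+23) = Beta(8.76, 29.29).
After batch 2: Beta(8.76+14, 29.29+26) = Beta(22.76, 55.29).
Var = αβ/((α+β)²(α+β+1)) = 22.76·55.29/(78.05²·79.05) = 0.002613.

0.002613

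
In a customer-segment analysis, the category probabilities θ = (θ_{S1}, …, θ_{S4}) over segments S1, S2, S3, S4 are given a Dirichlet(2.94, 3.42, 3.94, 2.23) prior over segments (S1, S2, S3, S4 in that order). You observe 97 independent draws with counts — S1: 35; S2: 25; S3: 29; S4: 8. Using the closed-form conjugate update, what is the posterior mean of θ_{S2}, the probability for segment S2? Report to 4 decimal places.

The Dirichlet prior is conjugate to the Multinomial likelihood: each posterior αⱼ = prior αⱼ + observed count nⱼ.
Posterior concentration: (37.94, 28.42, 32.94, 10.23), total = 109.53.
E[θ_{S2}|data] = α_{S2}/Σα = 28.42/109.53 = 0.2595.

0.2595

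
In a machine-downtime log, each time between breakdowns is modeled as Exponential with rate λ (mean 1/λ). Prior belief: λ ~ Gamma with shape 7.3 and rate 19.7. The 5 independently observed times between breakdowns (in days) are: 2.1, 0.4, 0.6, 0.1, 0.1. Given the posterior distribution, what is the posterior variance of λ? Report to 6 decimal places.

With a Gamma(shape α, rate β) prior on the exponential rate λ, the posterior after n observations with total T = Σxᵢ is Gamma(α+n, β+T).
Sum of observations T = 3.3 days; n = 5.
Posterior: Gamma(7.3+5, 19.7+3.3) = Gamma(12.3, 23.0).
Var = α/β² = 0.023251.

0.023251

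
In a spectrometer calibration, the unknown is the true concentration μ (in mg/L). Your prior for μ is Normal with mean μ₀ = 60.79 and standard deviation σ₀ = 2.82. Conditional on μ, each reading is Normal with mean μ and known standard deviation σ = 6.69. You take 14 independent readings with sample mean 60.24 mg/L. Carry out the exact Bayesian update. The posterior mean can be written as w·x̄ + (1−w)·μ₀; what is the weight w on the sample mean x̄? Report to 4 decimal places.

For Normal data with known variance σ², a Normal(μ₀, σ₀²) prior on μ is conjugate. Posterior precision = 1/σ₀² + n/σ²; posterior mean is the precision-weighted average of μ₀ and x̄.
σ₀² = 2.82² = 7.9524, σ² = 6.69² = 44.7561. Prior precision 1/σ₀² = 1/7.9524; data precision n/σ² = 14/44.7561.
w = (n/σ²)/(1/σ₀² + n/σ²) = n·σ₀²/(σ² + n·σ₀²) = 14·7.9524/(44.7561 + 14·7.9524) = 111.3336/156.0897 = 0.7133.

0.7133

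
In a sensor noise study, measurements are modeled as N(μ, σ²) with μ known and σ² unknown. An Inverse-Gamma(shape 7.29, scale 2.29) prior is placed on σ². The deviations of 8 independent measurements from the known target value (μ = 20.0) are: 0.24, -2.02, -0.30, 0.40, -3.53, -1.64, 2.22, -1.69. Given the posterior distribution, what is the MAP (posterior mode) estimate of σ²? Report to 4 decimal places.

1.2979

With known mean μ and an Inverse-Gamma(α, β) prior on σ², the Normal likelihood is conjugate: posterior is Inv-Gamma(α + n/2, β + Σ(xᵢ−μ)²/2).
Σ(xᵢ−μ)² = (0.24)² + (-2.02)² + (-0.30)² + (0.40)² + (-3.53)² + (-1.64)² + (2.22)² + (-1.69)² = 27.3230.
Posterior: Inv-Gamma(7.29 + 8/2, 2.29 + 27.3230/2) = Inv-Gamma(11.29, 15.95150).
Mode = β/(α+1) = 15.95150/12.29 = 1.2979.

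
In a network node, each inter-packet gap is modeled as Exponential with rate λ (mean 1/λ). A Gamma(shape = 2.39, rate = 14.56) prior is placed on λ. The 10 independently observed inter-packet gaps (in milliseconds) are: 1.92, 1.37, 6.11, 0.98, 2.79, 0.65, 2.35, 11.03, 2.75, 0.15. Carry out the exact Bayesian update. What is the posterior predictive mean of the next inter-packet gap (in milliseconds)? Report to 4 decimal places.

3.9210

With a Gamma(shape α, rate β) prior on the exponential rate λ, the posterior after n observations with total T = Σxᵢ is Gamma(α+n, β+T).
Sum of observations T = 30.10 milliseconds; n = 10.
Posterior: Gamma(2.39+10, 14.56+30.10) = Gamma(12.39, 44.66).
The predictive distribution for the next observation is Lomax; its mean is β/(α−1) = 44.66/11.39 = 3.9210.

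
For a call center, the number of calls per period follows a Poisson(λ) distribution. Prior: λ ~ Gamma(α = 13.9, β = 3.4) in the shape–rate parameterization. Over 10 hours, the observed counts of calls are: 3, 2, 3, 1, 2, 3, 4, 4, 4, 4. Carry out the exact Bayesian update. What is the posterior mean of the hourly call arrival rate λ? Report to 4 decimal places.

3.2761

With a Gamma(shape α, rate β) prior, the Poisson likelihood is conjugate: the posterior is Gamma(α + ΣXᵢ, β + n).
Sum of counts S = 30 over n = 10 hours.
Posterior: Gamma(α+S, β+n) = Gamma(13.9+30, 3.4+10) = Gamma(43.9, 13.4).
Posterior mean = α/β = 43.9/13.4 = 3.2761.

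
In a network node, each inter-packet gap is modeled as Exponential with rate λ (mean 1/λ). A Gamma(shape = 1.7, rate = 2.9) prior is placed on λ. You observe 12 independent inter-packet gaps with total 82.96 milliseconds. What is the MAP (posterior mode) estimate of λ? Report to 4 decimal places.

With a Gamma(shape α, rate β) prior on the exponential rate λ, the posterior after n observations with total T = Σxᵢ is Gamma(α+n, β+T).
Posterior: Gamma(1.7+12, 2.9+82.96) = Gamma(13.7, 85.86).
Mode = (α−1)/β = 0.1479.

0.1479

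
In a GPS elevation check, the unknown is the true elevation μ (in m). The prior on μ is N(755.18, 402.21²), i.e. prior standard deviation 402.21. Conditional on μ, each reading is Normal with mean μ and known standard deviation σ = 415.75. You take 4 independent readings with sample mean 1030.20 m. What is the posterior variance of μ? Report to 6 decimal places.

For Normal data with known variance σ², a Normal(μ₀, σ₀²) prior on μ is conjugate. Posterior precision = 1/σ₀² + n/σ²; posterior mean is the precision-weighted average of μ₀ and x̄.
σ₀² = 402.21² = 161772.8841, σ² = 415.75² = 172848.0625; σ² + n·σ₀² = 172848.0625 + 4·161772.8841 = 819939.5989.
Posterior precision = 1/σ₀² + n/σ² = 1/161772.8841 + 4/172848.0625 = (σ² + n·σ₀²)/(σ₀²σ²) = 819939.5989/(161772.8841·172848.0625); posterior variance σₙ² = σ₀²σ²/(σ² + n·σ₀²) = 161772.8841·172848.0625/819939.5989 = 34102.670025.

34102.670025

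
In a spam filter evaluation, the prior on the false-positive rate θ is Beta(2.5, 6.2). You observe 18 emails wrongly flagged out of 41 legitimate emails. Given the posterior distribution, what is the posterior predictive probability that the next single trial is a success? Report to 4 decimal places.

The Beta prior is conjugate to a Binomial/Bernoulli likelihood; the update adds successes to α and failures to β.
Posterior: Beta(α+k, β+n−k) = Beta(2.5+18, 6.2+23) = Beta(20.5, 29.2).
For a single future Bernoulli trial, P(success | data) = α/(α+β) = 0.4125.

0.4125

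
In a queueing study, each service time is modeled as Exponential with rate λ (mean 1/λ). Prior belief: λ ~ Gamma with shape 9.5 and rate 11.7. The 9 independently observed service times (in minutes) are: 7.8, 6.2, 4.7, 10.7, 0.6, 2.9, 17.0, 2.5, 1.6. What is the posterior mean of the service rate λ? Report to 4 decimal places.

0.2816

With a Gamma(shape α, rate β) prior on the exponential rate λ, the posterior after n observations with total T = Σxᵢ is Gamma(α+n, β+T).
Sum of observations T = 54.0 minutes; n = 9.
Posterior: Gamma(9.5+9, 11.7+54.0) = Gamma(18.5, 65.7).
Posterior mean of λ = α/β = 18.5/65.7 = 0.2816.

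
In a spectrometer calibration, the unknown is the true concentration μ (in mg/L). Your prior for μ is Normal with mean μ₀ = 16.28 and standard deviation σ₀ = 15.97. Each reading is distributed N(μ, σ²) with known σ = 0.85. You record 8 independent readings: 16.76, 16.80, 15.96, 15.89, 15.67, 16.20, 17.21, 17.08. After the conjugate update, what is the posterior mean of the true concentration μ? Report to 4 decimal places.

16.4462

For Normal data with known variance σ², a Normal(μ₀, σ₀²) prior on μ is conjugate. Posterior precision = 1/σ₀² + n/σ²; posterior mean is the precision-weighted average of μ₀ and x̄.
Σxᵢ = 16.76 + 16.80 + 15.96 + 15.89 + 15.67 + 16.20 + 17.21 + 17.08 = 131.57, so n·x̄ = 131.57.
σ₀² = 15.97² = 255.0409, σ² = 0.85² = 0.7225; σ² + n·σ₀² = 0.7225 + 8·255.0409 = 2041.0497.
Posterior mean = (μ₀/σ₀² + n·x̄/σ²)/(1/σ₀² + n/σ²) = (σ²·μ₀ + σ₀²·n·x̄)/(σ² + n·σ₀²) = (0.7225·16.28 + 255.0409·131.57)/2041.0497 = 33567.493513/2041.0497 = 16.4462.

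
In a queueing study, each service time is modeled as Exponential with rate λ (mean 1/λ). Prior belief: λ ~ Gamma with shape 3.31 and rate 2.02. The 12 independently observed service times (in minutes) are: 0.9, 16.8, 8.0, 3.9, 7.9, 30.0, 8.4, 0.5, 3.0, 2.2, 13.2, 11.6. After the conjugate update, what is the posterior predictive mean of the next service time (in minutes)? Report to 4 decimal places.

With a Gamma(shape α, rate β) prior on the exponential rate λ, the posterior after n observations with total T = Σxᵢ is Gamma(α+n, β+T).
Sum of observations T = 106.4 minutes; n = 12.
Posterior: Gamma(3.31+12, 2.02+106.4) = Gamma(15.31, 108.42).
The predictive distribution for the next observation is Lomax; its mean is β/(α−1) = 108.42/14.31 = 7.5765.

7.5765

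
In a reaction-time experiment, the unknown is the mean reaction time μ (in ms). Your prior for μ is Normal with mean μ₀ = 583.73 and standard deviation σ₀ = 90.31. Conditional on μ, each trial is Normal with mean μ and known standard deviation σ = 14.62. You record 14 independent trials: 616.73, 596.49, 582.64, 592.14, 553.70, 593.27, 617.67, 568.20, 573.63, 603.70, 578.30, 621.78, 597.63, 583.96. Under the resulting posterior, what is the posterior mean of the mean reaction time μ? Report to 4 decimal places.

591.4028

For Normal data with known variance σ², a Normal(μ₀, σ₀²) prior on μ is conjugate. Posterior precision = 1/σ₀² + n/σ²; posterior mean is the precision-weighted average of μ₀ and x̄.
Σxᵢ = 616.73 + 596.49 + 582.64 + 592.14 + 553.70 + 593.27 + 617.67 + 568.20 + 573.63 + 603.70 + 578.30 + 621.78 + 597.63 + 583.96 = 8279.84, so n·x̄ = 8279.84.
σ₀² = 90.31² = 8155.8961, σ² = 14.62² = 213.7444; σ² + n·σ₀² = 213.7444 + 14·8155.8961 = 114396.2898.
Posterior mean = (μ₀/σ₀² + n·x̄/σ²)/(1/σ₀² + n/σ²) = (σ²·μ₀ + σ₀²·n·x̄)/(σ² + n·σ₀²) = (213.7444·583.73 + 8155.8961·8279.84)/114396.2898 = 67654283.783236/114396.2898 = 591.4028.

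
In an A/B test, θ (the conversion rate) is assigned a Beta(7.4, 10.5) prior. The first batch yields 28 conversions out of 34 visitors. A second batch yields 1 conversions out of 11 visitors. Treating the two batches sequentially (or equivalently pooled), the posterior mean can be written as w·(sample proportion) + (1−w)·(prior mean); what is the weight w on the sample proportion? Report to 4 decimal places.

The Beta prior is conjugate to a Binomial/Bernoulli likelihood; the update adds successes to α and failures to β.
Total number of visitors: n = 34 + 11 = 45.
Posterior mean = (α₀+k)/(α₀+β₀+n) = [n/(α₀+β₀+n)]·(k/n) + [(α₀+β₀)/(α₀+β₀+n)]·α₀/(α₀+β₀), so only n and the prior enter the weight.
The weight on the data is w = n/(α₀+β₀+n) = 45/(7.4+10.5+45) = 45/62.9 = 0.7154.

0.7154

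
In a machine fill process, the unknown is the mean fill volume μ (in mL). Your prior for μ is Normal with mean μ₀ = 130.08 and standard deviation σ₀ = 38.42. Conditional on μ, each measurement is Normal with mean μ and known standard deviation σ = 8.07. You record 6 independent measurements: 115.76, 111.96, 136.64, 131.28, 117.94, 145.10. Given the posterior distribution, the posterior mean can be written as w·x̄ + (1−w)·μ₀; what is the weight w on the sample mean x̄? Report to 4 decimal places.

0.9927

For Normal data with known variance σ², a Normal(μ₀, σ₀²) prior on μ is conjugate. Posterior precision = 1/σ₀² + n/σ²; posterior mean is the precision-weighted average of μ₀ and x̄.
σ₀² = 38.42² = 1476.0964, σ² = 8.07² = 65.1249. Prior precision 1/σ₀² = 1/1476.0964; data precision n/σ² = 6/65.1249.
w = (n/σ²)/(1/σ₀² + n/σ²) = n·σ₀²/(σ² + n·σ₀²) = 6·1476.0964/(65.1249 + 6·1476.0964) = 8856.5784/8921.7033 = 0.9927.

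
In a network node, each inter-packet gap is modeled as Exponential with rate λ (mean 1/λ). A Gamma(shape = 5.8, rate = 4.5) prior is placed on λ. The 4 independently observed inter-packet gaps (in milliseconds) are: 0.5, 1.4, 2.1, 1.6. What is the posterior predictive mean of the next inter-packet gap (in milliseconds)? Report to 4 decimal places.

With a Gamma(shape α, rate β) prior on the exponential rate λ, the posterior after n observations with total T = Σxᵢ is Gamma(α+n, β+T).
Sum of observations T = 5.6 milliseconds; n = 4.
Posterior: Gamma(5.8+4, 4.5+5.6) = Gamma(9.8, 10.1).
The predictive distribution for the next observation is Lomax; its mean is β/(α−1) = 10.1/8.8 = 1.1477.

1.1477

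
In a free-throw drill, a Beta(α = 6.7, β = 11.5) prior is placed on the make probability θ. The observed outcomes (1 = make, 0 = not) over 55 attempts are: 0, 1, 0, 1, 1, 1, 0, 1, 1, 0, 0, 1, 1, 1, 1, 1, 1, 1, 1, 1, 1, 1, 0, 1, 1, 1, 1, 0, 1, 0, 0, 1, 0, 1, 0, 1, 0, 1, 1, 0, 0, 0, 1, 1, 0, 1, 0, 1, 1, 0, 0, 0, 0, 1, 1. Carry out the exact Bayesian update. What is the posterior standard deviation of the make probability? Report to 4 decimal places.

0.0577

The Beta prior is conjugate to a Binomial/Bernoulli likelihood; the update adds successes to α and failures to β.
Posterior: Beta(α+k, β+n−k) = Beta(6.7+34, 11.5+21) = Beta(40.7, 32.5).
Var = αβ/((α+β)²(α+β+1)) = 40.7·32.5/(73.2²·74.2) = 0.00332699; SD = √0.00332699 = 0.0577.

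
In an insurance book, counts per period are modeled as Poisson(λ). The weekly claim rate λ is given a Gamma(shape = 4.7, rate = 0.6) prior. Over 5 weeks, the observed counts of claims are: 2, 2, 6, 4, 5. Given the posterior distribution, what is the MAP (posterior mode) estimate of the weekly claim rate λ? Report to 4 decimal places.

4.0536

With a Gamma(shape α, rate β) prior, the Poisson likelihood is conjugate: the posterior is Gamma(α + ΣXᵢ, β + n).
Sum of counts S = 19 over n = 5 weeks.
Posterior: Gamma(α+S, β+n) = Gamma(4.7+19, 0.6+5) = Gamma(23.7, 5.6).
Mode of Gamma(α,β) for α≥1 is (α−1)/β = 22.7/5.6 = 4.0536.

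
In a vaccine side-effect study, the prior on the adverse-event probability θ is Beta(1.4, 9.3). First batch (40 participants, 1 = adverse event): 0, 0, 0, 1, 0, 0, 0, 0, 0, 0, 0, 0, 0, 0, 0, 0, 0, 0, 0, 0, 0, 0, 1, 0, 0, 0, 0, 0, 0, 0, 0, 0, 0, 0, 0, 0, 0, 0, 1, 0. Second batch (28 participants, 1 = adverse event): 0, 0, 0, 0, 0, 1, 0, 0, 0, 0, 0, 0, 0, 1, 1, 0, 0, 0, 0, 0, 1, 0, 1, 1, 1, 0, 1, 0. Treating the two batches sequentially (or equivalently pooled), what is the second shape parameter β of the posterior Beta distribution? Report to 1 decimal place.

66.3

The Beta prior is conjugate to a Binomial/Bernoulli likelihood; the update adds successes to α and failures to β.
After batch 1: Beta(1.4+3, 9.3+37) = Beta(4.4, 46.3).
After batch 2: Beta(4.4+8, 46.3+20) = Beta(12.4, 66.3).
Posterior β = 66.3.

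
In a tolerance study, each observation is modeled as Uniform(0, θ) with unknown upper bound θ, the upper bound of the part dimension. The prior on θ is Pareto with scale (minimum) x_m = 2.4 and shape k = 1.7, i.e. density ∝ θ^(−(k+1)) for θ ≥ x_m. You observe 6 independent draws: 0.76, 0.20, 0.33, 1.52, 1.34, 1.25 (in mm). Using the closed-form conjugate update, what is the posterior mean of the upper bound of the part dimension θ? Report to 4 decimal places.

2.7582

A Pareto(scale x_m, shape k) prior on the upper bound θ of Uniform(0, θ) is conjugate: posterior is Pareto(max(x_m, max xᵢ), k + n).
Sample maximum = 1.52; prior scale x_m = 2.4 → posterior scale = max = 2.40.
Posterior shape = 1.7 + 6 = 7.7.
E[θ|data] = k·x_m/(k−1) = 7.7·2.40/6.7 = 2.7582.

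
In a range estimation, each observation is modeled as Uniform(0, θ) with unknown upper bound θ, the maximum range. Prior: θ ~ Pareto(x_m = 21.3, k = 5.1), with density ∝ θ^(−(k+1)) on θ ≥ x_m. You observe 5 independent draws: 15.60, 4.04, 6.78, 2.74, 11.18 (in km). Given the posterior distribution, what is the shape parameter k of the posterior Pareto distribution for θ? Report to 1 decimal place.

A Pareto(scale x_m, shape k) prior on the upper bound θ of Uniform(0, θ) is conjugate: posterior is Pareto(max(x_m, max xᵢ), k + n).
Sample maximum = 15.60; prior scale x_m = 21.3 → posterior scale = max = 21.30.
Posterior shape = 5.1 + 5 = 10.1.
Posterior shape k = 10.1.

10.1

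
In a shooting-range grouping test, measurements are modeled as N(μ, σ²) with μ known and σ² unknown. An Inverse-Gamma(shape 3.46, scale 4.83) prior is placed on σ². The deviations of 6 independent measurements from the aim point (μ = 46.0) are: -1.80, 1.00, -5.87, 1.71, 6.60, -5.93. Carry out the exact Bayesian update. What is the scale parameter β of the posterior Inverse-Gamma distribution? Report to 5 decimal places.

With known mean μ and an Inverse-Gamma(α, β) prior on σ², the Normal likelihood is conjugate: posterior is Inv-Gamma(α + n/2, β + Σ(xᵢ−μ)²/2).
Σ(xᵢ−μ)² = (-1.80)² + (1.00)² + (-5.87)² + (1.71)² + (6.60)² + (-5.93)² = 120.3459.
Posterior: Inv-Gamma(3.46 + 6/2, 4.83 + 120.3459/2) = Inv-Gamma(6.46, 65.00295).
Posterior β = 65.00295.

65.00295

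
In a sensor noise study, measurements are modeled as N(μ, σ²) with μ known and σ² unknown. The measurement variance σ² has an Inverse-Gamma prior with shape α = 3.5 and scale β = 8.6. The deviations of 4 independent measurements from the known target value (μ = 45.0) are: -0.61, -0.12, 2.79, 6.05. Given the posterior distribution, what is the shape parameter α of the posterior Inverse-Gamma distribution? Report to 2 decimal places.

With known mean μ and an Inverse-Gamma(α, β) prior on σ², the Normal likelihood is conjugate: posterior is Inv-Gamma(α + n/2, β + Σ(xᵢ−μ)²/2).
Σ(xᵢ−μ)² = (-0.61)² + (-0.12)² + (2.79)² + (6.05)² = 44.7731.
Posterior: Inv-Gamma(3.5 + 4/2, 8.6 + 44.7731/2) = Inv-Gamma(5.50, 30.98655).
Posterior α = 5.50.

5.50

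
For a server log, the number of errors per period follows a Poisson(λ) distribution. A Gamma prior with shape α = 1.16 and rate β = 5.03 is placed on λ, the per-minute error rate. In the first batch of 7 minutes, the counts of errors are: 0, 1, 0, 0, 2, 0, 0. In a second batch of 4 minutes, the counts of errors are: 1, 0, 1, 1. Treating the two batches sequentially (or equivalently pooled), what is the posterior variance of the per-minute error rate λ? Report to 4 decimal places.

0.0279

With a Gamma(shape α, rate β) prior, the Poisson likelihood is conjugate: the posterior is Gamma(α + ΣXᵢ, β + n).
Batch 1: sum of counts S = 3 over n = 7 minutes.
After batch 1: Gamma(α+S, β+n) = Gamma(1.16+3, 5.03+7) = Gamma(4.16, 12.03).
Batch 2: sum of counts S = 3 over n = 4 minutes.
After batch 2: Gamma(α+S, β+n) = Gamma(4.16+3, 12.03+4) = Gamma(7.16, 16.03).
Var = α/β² = 7.16/16.03² = 0.0279.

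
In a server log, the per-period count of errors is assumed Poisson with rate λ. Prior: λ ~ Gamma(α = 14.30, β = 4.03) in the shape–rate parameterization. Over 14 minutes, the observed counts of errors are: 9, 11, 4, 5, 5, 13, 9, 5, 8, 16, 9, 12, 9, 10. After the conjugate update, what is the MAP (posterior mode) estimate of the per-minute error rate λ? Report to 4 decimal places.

7.6705

With a Gamma(shape α, rate β) prior, the Poisson likelihood is conjugate: the posterior is Gamma(α + ΣXᵢ, β + n).
Sum of counts S = 125 over n = 14 minutes.
Posterior: Gamma(α+S, β+n) = Gamma(14.30+125, 4.03+14) = Gamma(139.30, 18.03).
Mode of Gamma(α,β) for α≥1 is (α−1)/β = 138.30/18.03 = 7.6705.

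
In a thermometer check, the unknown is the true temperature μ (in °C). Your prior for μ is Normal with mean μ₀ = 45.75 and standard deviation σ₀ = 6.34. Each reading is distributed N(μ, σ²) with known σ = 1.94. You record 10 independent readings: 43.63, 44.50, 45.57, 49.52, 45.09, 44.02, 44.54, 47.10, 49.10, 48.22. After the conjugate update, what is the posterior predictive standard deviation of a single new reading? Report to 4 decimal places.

2.0338

For Normal data with known variance σ², a Normal(μ₀, σ₀²) prior on μ is conjugate. Posterior precision = 1/σ₀² + n/σ²; posterior mean is the precision-weighted average of μ₀ and x̄.
σ₀² = 6.34² = 40.1956, σ² = 1.94² = 3.7636; σ² + n·σ₀² = 3.7636 + 10·40.1956 = 405.7196.
Posterior precision = 1/σ₀² + n/σ² = 1/40.1956 + 10/3.7636 = (σ² + n·σ₀²)/(σ₀²σ²) = 405.7196/(40.1956·3.7636); posterior variance σₙ² = σ₀²σ²/(σ² + n·σ₀²) = 40.1956·3.7636/405.7196 = 0.372869.
Predictive variance for one new observation = σₙ² + σ² = 40.1956·3.7636/405.7196 + 3.7636 = σ²·(σ₀² + 405.7196)/405.7196 = 3.7636·445.9152/405.7196 = 4.136469; SD = √(3.7636·445.9152/405.7196) = 2.0338.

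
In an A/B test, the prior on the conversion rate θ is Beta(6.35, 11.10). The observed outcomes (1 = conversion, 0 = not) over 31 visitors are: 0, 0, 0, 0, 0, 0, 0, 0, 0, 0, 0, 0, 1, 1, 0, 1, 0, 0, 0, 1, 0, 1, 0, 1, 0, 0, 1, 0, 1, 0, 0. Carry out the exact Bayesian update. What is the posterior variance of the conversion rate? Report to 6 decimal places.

The Beta prior is conjugate to a Binomial/Bernoulli likelihood; the update adds successes to α and failures to β.
Posterior: Beta(α+k, β+n−k) = Beta(6.35+8, 11.10+23) = Beta(14.35, 34.10).
Var = αβ/((α+β)²(α+β+1)) = 14.35·34.10/(48.45²·49.45) = 0.004216.

0.004216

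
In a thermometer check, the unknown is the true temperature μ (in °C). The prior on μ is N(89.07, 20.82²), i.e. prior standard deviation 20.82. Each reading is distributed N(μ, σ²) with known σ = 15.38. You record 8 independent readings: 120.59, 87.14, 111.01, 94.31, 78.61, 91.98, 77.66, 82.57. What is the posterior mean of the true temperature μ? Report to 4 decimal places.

92.7338

For Normal data with known variance σ², a Normal(μ₀, σ₀²) prior on μ is conjugate. Posterior precision = 1/σ₀² + n/σ²; posterior mean is the precision-weighted average of μ₀ and x̄.
Σxᵢ = 120.59 + 87.14 + 111.01 + 94.31 + 78.61 + 91.98 + 77.66 + 82.57 = 743.87, so n·x̄ = 743.87.
σ₀² = 20.82² = 433.4724, σ² = 15.38² = 236.5444; σ² + n·σ₀² = 236.5444 + 8·433.4724 = 3704.3236.
Posterior mean = (μ₀/σ₀² + n·x̄/σ²)/(1/σ₀² + n/σ²) = (σ²·μ₀ + σ₀²·n·x̄)/(σ² + n·σ₀²) = (236.5444·89.07 + 433.4724·743.87)/3704.3236 = 343516.123896/3704.3236 = 92.7338.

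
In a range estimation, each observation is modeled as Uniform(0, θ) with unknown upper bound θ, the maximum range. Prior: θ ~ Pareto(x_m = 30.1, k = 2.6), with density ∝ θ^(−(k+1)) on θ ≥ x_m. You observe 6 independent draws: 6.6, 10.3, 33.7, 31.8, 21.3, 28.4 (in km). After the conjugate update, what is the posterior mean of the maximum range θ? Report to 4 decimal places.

38.1342

A Pareto(scale x_m, shape k) prior on the upper bound θ of Uniform(0, θ) is conjugate: posterior is Pareto(max(x_m, max xᵢ), k + n).
Sample maximum = 33.7; prior scale x_m = 30.1 → posterior scale = max = 33.7.
Posterior shape = 2.6 + 6 = 8.6.
E[θ|data] = k·x_m/(k−1) = 8.6·33.7/7.6 = 38.1342.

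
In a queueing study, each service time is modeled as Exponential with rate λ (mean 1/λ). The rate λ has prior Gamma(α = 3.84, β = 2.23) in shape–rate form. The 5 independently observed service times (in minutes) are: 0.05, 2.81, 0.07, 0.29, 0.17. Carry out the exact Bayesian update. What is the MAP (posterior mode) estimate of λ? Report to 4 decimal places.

1.3950

With a Gamma(shape α, rate β) prior on the exponential rate λ, the posterior after n observations with total T = Σxᵢ is Gamma(α+n, β+T).
Sum of observations T = 3.39 minutes; n = 5.
Posterior: Gamma(3.84+5, 2.23+3.39) = Gamma(8.84, 5.62).
Mode = (α−1)/β = 1.3950.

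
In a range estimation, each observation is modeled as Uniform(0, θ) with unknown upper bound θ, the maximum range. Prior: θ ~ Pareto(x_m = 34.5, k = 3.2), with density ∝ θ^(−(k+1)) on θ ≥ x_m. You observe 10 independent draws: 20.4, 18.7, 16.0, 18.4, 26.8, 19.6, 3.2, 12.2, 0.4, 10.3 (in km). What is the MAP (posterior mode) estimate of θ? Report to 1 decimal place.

A Pareto(scale x_m, shape k) prior on the upper bound θ of Uniform(0, θ) is conjugate: posterior is Pareto(max(x_m, max xᵢ), k + n).
Sample maximum = 26.8; prior scale x_m = 34.5 → posterior scale = max = 34.5.
Posterior shape = 3.2 + 10 = 13.2.
The Pareto density is decreasing on [x_m, ∞), so the mode is x_m = 34.5.

34.5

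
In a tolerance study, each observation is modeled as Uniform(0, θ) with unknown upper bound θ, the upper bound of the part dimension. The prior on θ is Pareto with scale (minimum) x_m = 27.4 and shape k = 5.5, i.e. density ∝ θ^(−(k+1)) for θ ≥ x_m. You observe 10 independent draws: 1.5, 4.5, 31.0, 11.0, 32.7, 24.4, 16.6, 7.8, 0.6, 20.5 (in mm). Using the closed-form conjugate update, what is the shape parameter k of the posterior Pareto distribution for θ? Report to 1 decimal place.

15.5

A Pareto(scale x_m, shape k) prior on the upper bound θ of Uniform(0, θ) is conjugate: posterior is Pareto(max(x_m, max xᵢ), k + n).
Sample maximum = 32.7; prior scale x_m = 27.4 → posterior scale = max = 32.7.
Posterior shape = 5.5 + 10 = 15.5.
Posterior shape k = 15.5.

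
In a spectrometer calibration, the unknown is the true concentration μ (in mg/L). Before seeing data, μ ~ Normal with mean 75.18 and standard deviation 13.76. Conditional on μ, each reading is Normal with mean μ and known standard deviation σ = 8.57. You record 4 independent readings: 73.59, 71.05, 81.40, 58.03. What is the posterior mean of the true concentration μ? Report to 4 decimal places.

71.3855

For Normal data with known variance σ², a Normal(μ₀, σ₀²) prior on μ is conjugate. Posterior precision = 1/σ₀² + n/σ²; posterior mean is the precision-weighted average of μ₀ and x̄.
Σxᵢ = 73.59 + 71.05 + 81.40 + 58.03 = 284.07, so n·x̄ = 284.07.
σ₀² = 13.76² = 189.3376, σ² = 8.57² = 73.4449; σ² + n·σ₀² = 73.4449 + 4·189.3376 = 830.7953.
Posterior mean = (μ₀/σ₀² + n·x̄/σ²)/(1/σ₀² + n/σ²) = (σ²·μ₀ + σ₀²·n·x̄)/(σ² + n·σ₀²) = (73.4449·75.18 + 189.3376·284.07)/830.7953 = 59306.719614/830.7953 = 71.3855.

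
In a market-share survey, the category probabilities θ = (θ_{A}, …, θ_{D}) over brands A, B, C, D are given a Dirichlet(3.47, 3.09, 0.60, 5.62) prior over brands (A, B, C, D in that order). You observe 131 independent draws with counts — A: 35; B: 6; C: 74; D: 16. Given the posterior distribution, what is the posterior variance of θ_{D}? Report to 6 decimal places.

0.000882

The Dirichlet prior is conjugate to the Multinomial likelihood: each posterior αⱼ = prior αⱼ + observed count nⱼ.
Posterior concentration: (38.47, 9.09, 74.60, 21.62), total = 143.78.
Var[θ_j] = α_j(Σα−α_j)/((Σα)²(Σα+1)) = 21.62·122.16/(143.78²·144.78) = 0.000882.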